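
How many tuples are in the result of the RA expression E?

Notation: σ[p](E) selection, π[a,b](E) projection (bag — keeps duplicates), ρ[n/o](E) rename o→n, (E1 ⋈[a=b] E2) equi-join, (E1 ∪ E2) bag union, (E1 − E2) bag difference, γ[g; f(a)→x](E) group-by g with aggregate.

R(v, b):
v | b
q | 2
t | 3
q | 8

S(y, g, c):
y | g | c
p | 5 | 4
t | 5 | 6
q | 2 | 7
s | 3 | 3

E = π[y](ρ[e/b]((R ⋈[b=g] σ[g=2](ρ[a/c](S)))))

Row counts bottom-up:
  R → 3
  S → 4
  ρ[a/c](S) → 4
  σ[g=2](ρ[a/c](S)) → 1
  (R ⋈[b=g] σ[g=2](ρ[a/c](S))) → 1
  ρ[e/b]((R ⋈[b=g] σ[g=2](ρ[a/c](S)))) → 1
  π[y](ρ[e/b]((R ⋈[b=g] σ[g=2](ρ[a/c](S))))) → 1

|E| = 1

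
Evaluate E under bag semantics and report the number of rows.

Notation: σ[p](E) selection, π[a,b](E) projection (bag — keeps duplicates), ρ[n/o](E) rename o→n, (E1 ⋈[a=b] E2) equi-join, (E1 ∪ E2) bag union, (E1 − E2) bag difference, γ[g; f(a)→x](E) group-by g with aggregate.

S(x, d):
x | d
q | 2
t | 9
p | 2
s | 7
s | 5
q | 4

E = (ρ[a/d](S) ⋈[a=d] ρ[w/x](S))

Per-node cardinality:
  S → 6
  ρ[a/d](S) → 6
  S → 6
  ρ[w/x](S) → 6
  (ρ[a/d](S) ⋈[a=d] ρ[w/x](S)) → 8

|E| = 8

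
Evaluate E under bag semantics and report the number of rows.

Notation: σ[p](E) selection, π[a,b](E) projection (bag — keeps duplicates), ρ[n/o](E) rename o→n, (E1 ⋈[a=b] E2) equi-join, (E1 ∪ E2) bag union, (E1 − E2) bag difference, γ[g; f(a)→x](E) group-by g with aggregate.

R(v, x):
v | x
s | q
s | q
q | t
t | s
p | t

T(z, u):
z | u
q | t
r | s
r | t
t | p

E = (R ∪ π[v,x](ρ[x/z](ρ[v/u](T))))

Row counts bottom-up:
  R → 5
  T → 4
  ρ[v/u](T) → 4
  ρ[x/z](ρ[v/u](T)) → 4
  π[v,x](ρ[x/z](ρ[v/u](T))) → 4
  (R ∪ π[v,x](ρ[x/z](ρ[v/u](T)))) → 9

|E| = 9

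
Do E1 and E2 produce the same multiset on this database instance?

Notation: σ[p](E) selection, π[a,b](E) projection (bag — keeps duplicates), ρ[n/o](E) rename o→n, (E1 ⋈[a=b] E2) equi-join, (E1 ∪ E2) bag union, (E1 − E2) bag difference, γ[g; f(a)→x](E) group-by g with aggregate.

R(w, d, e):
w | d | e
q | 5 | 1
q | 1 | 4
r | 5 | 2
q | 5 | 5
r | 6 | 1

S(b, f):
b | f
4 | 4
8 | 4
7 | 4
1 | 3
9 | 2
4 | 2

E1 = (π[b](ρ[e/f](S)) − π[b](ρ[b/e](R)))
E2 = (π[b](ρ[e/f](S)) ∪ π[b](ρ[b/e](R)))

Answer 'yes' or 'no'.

E1 per-node cardinality:
  S → 6
  ρ[e/f](S) → 6
  π[b](ρ[e/f](S)) → 6
  R → 5
  ρ[b/e](R) → 5
  π[b](ρ[b/e](R)) → 5
  (π[b](ρ[e/f](S)) − π[b](ρ[b/e](R))) → 4
E2 per-node cardinality:
  S → 6
  ρ[e/f](S) → 6
  π[b](ρ[e/f](S)) → 6
  R → 5
  ρ[b/e](R) → 5
  π[b](ρ[b/e](R)) → 5
  (π[b](ρ[e/f](S)) ∪ π[b](ρ[b/e](R))) → 11

E1 result:
b
4
7
8
9
E2 result:
b
1
1
1
2
4
4
4
5
7
8
9
Witness: (2,) appears 0× in E1 but 1× in E2.

no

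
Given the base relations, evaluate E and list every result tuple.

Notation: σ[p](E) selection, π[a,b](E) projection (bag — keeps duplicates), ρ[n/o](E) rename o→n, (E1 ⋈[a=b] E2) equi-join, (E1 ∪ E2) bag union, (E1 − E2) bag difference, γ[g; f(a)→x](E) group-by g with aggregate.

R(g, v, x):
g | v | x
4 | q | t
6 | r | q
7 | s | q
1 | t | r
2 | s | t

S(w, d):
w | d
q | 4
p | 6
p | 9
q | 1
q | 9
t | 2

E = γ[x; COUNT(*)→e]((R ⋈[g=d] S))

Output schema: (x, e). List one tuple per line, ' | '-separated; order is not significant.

Per-node cardinality:
  R → 5
  S → 6
  (R ⋈[g=d] S) → 4
  γ[x; COUNT(*)→e]((R ⋈[g=d] S)) → 3

== RESULT ==
x | e
q | 1
r | 1
t | 2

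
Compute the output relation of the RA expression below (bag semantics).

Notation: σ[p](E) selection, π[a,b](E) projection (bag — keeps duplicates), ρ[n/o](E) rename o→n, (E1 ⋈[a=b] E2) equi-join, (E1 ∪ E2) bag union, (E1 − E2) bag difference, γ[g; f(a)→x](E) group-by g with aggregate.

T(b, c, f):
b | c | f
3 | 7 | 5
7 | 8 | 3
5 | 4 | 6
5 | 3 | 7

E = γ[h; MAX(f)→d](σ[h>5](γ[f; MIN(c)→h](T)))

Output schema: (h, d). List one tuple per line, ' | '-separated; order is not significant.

Subexpression sizes:
  T → 4
  γ[f; MIN(c)→h](T) → 4
  σ[h>5](γ[f; MIN(c)→h](T)) → 2
  γ[h; MAX(f)→d](σ[h>5](γ[f; MIN(c)→h](T))) → 2

== RESULT ==
h | d
7 | 5
8 | 3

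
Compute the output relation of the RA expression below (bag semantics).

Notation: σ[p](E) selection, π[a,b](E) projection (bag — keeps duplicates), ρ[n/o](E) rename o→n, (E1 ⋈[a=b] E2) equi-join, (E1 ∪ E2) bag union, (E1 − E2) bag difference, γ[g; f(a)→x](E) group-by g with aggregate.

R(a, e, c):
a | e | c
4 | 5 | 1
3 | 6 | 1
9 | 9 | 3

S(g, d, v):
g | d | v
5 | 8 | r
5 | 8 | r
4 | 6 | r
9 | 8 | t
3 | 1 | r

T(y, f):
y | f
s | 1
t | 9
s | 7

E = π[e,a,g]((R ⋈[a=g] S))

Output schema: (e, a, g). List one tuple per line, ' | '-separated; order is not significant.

Per-node cardinality:
  R → 3
  S → 5
  (R ⋈[a=g] S) → 3
  π[e,a,g]((R ⋈[a=g] S)) → 3

== RESULT ==
e | a | g
5 | 4 | 4
6 | 3 | 3
9 | 9 | 9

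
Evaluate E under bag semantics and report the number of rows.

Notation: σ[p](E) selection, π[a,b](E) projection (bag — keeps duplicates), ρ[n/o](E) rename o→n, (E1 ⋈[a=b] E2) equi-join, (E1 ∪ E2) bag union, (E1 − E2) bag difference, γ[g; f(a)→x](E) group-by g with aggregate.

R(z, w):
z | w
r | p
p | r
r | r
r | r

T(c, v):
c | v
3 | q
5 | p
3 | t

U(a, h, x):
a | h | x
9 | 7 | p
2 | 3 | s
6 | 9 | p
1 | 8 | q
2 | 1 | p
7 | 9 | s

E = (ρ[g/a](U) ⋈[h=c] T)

Stepwise |·|:
  U → 6
  ρ[g/a](U) → 6
  T → 3
  (ρ[g/a](U) ⋈[h=c] T) → 2

|E| = 2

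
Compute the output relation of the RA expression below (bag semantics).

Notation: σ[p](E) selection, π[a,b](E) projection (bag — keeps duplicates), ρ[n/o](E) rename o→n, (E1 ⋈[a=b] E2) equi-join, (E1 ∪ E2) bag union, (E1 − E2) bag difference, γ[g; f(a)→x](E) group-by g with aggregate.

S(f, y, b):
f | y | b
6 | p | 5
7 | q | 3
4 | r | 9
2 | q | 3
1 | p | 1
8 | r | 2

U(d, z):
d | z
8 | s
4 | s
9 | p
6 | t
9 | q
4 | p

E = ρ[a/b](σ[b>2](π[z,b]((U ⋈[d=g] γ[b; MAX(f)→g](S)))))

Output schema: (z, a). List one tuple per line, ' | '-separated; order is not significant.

Row counts bottom-up:
  U → 6
  S → 6
  γ[b; MAX(f)→g](S) → 5
  (U ⋈[d=g] γ[b; MAX(f)→g](S)) → 4
  π[z,b]((U ⋈[d=g] γ[b; MAX(f)→g](S))) → 4
  σ[b>2](π[z,b]((U ⋈[d=g] γ[b; MAX(f)→g](S)))) → 3
  ρ[a/b](σ[b>2](π[z,b]((U ⋈[d=g] γ[b; MAX(f)→g](S))))) → 3

== RESULT ==
z | a
p | 9
s | 9
t | 5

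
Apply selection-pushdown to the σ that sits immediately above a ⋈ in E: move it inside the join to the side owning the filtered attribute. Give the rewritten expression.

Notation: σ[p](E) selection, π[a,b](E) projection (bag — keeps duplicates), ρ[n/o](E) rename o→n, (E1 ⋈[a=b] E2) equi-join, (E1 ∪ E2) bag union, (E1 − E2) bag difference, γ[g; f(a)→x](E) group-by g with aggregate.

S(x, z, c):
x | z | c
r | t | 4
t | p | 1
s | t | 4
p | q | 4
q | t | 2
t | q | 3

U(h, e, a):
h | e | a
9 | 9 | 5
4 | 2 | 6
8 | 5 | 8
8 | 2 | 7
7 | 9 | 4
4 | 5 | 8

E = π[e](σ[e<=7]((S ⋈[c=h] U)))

σ filters on e, owned by the right side.
E' = π[e]((S ⋈[c=h] σ[e<=7](U)))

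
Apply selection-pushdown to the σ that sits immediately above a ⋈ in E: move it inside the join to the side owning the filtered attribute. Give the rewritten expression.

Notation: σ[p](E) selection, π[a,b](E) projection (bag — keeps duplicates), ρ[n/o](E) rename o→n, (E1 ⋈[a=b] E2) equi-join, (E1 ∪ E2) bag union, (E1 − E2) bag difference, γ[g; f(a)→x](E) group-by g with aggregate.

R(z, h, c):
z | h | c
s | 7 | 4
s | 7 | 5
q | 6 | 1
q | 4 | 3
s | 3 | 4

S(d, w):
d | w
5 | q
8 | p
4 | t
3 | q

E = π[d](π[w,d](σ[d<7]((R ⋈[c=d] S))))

σ filters on d, owned by the right side.
E' = π[d](π[w,d]((R ⋈[c=d] σ[d<7](S))))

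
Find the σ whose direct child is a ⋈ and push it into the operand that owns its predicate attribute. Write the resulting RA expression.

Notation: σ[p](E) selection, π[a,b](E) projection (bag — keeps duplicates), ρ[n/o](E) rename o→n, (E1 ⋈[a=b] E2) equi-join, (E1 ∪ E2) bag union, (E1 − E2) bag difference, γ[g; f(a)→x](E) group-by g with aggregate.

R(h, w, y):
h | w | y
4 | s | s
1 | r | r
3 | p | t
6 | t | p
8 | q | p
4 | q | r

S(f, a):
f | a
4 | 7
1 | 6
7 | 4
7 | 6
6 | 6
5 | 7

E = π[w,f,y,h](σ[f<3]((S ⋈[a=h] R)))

σ filters on f, owned by the left side.
E' = π[w,f,y,h]((σ[f<3](S) ⋈[a=h] R))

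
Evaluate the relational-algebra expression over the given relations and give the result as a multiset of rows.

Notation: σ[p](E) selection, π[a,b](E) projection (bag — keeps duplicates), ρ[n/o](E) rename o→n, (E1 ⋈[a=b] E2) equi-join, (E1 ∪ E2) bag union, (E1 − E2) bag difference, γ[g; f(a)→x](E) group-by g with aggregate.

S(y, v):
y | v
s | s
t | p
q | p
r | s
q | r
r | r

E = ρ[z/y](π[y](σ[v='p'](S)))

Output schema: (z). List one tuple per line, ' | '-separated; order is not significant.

Stepwise |·|:
  S → 6
  σ[v='p'](S) → 2
  π[y](σ[v='p'](S)) → 2
  ρ[z/y](π[y](σ[v='p'](S))) → 2

== RESULT ==
z
q
t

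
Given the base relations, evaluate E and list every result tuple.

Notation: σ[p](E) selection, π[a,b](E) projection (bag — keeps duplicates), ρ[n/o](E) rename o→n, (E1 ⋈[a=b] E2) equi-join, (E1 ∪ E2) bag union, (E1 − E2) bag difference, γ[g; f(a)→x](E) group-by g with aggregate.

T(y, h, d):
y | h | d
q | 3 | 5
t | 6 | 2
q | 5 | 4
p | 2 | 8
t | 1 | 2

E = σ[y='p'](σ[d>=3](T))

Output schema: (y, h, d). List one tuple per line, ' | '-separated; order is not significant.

Stepwise |·|:
  T → 5
  σ[d>=3](T) → 3
  σ[y='p'](σ[d>=3](T)) → 1

== RESULT ==
y | h | d
p | 2 | 8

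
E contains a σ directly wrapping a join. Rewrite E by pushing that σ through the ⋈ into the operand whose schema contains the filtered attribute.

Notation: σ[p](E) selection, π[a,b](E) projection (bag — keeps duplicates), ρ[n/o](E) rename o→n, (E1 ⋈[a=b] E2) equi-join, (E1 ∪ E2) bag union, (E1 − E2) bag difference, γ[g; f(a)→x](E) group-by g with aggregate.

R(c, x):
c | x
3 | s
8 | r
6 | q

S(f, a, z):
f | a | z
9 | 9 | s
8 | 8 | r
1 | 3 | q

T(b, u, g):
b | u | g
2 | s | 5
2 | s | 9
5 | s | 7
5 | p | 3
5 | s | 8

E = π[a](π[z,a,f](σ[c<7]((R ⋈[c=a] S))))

σ filters on c, owned by the left side.
E' = π[a](π[z,a,f]((σ[c<7](R) ⋈[c=a] S)))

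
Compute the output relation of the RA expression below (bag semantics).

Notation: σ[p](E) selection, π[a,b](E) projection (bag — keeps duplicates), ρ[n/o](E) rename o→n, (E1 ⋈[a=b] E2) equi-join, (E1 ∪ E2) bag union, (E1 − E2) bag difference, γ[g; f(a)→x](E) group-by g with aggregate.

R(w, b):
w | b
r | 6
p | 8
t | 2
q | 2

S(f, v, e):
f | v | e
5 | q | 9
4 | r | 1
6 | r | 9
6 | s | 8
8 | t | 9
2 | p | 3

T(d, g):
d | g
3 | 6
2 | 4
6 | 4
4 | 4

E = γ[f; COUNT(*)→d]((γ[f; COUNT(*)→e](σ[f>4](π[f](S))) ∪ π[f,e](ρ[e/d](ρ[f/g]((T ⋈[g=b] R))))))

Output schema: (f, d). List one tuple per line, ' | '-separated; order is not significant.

Row counts bottom-up:
  S → 6
  π[f](S) → 6
  σ[f>4](π[f](S)) → 4
  γ[f; COUNT(*)→e](σ[f>4](π[f](S))) → 3
  T → 4
  R → 4
  (T ⋈[g=b] R) → 1
  ρ[f/g]((T ⋈[g=b] R)) → 1
  ρ[e/d](ρ[f/g]((T ⋈[g=b] R))) → 1
  π[f,e](ρ[e/d](ρ[f/g]((T ⋈[g=b] R)))) → 1
  (γ[f; COUNT(*)→e](σ[f>4](π[f](S))) ∪ π[f,e](ρ[e/d](ρ[f/g]((T ⋈[g=b] R))))) → 4
  γ[f; COUNT(*)→d]((γ[f; COUNT(*)→e](σ[f>4](π[f](S))) ∪ π[f,e](ρ[e/d](ρ[f/g]((T ⋈[g=b] R)))))) → 3

== RESULT ==
f | d
5 | 1
6 | 2
8 | 1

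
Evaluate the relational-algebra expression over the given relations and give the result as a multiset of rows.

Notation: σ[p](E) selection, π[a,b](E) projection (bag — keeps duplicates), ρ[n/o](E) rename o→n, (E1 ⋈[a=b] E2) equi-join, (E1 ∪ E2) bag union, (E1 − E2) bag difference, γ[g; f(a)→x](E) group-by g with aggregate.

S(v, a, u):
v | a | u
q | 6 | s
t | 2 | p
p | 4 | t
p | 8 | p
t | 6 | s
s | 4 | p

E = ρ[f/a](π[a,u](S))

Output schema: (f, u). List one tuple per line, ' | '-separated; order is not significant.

Subexpression sizes:
  S → 6
  π[a,u](S) → 6
  ρ[f/a](π[a,u](S)) → 6

== RESULT ==
f | u
2 | p
4 | p
4 | t
6 | s
6 | s
8 | p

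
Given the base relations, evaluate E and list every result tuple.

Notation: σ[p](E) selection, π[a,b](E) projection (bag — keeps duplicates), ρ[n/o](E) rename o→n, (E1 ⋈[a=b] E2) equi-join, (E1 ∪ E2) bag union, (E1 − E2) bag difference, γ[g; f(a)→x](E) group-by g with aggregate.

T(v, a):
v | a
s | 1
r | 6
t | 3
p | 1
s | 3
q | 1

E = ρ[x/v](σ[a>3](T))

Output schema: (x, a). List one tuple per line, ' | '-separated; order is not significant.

Stepwise |·|:
  T → 6
  σ[a>3](T) → 1
  ρ[x/v](σ[a>3](T)) → 1

== RESULT ==
x | a
r | 6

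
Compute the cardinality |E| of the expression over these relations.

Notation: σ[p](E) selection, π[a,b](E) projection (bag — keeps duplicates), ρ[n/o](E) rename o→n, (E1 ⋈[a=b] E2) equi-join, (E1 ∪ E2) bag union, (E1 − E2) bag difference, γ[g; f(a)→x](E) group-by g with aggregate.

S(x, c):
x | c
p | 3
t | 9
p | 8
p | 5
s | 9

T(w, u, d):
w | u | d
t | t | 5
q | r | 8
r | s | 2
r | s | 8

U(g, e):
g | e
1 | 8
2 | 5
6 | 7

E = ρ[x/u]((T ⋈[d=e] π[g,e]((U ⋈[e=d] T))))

Row counts bottom-up:
  T → 4
  U → 3
  T → 4
  (U ⋈[e=d] T) → 3
  π[g,e]((U ⋈[e=d] T)) → 3
  (T ⋈[d=e] π[g,e]((U ⋈[e=d] T))) → 5
  ρ[x/u]((T ⋈[d=e] π[g,e]((U ⋈[e=d] T)))) → 5

|E| = 5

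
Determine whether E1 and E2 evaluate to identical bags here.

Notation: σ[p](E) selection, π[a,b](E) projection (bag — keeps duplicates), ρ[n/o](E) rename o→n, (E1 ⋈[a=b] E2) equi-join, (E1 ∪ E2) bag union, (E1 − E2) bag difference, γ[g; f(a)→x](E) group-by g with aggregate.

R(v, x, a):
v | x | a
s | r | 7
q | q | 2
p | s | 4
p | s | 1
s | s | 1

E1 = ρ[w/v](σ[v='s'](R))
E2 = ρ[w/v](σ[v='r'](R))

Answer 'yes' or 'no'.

E1 row counts bottom-up:
  R → 5
  σ[v='s'](R) → 2
  ρ[w/v](σ[v='s'](R)) → 2
E2 row counts bottom-up:
  R → 5
  σ[v='r'](R) → 0
  ρ[w/v](σ[v='r'](R)) → 0

E1 result:
w | x | a
s | r | 7
s | s | 1
E2 result:
w | x | a
(0 rows)
Witness: ('s', 'r', 7) appears 1× in E1 but 0× in E2.

no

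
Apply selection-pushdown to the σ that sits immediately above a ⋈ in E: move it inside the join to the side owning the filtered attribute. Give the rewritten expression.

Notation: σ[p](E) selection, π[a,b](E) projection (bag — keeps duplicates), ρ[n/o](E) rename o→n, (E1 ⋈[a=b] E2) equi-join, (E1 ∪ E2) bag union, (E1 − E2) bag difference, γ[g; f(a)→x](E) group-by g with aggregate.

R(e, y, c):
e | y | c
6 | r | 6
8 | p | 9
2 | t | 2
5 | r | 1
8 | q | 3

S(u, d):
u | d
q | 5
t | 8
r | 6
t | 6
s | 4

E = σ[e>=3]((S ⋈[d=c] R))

σ filters on e, owned by the right side.
E' = (S ⋈[d=c] σ[e>=3](R))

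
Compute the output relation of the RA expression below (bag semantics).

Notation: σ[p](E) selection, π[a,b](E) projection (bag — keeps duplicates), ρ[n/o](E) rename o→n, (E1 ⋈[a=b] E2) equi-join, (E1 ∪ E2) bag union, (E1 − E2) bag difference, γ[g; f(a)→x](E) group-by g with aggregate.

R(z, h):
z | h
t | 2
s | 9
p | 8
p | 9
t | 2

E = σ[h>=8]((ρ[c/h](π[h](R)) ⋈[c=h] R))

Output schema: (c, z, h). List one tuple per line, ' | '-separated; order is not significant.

Row counts bottom-up:
  R → 5
  π[h](R) → 5
  ρ[c/h](π[h](R)) → 5
  R → 5
  (ρ[c/h](π[h](R)) ⋈[c=h] R) → 9
  σ[h>=8]((ρ[c/h](π[h](R)) ⋈[c=h] R)) → 5

== RESULT ==
c | z | h
8 | p | 8
9 | p | 9
9 | p | 9
9 | s | 9
9 | s | 9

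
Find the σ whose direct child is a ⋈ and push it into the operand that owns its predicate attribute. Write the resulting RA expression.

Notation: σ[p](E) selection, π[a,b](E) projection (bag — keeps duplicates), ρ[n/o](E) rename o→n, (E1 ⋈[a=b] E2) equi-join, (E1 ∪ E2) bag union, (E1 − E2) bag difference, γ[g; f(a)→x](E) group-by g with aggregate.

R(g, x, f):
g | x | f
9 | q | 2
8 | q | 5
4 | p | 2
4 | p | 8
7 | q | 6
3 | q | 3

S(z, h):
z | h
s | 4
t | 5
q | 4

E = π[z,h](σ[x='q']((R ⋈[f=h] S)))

σ filters on x, owned by the left side.
E' = π[z,h]((σ[x='q'](R) ⋈[f=h] S))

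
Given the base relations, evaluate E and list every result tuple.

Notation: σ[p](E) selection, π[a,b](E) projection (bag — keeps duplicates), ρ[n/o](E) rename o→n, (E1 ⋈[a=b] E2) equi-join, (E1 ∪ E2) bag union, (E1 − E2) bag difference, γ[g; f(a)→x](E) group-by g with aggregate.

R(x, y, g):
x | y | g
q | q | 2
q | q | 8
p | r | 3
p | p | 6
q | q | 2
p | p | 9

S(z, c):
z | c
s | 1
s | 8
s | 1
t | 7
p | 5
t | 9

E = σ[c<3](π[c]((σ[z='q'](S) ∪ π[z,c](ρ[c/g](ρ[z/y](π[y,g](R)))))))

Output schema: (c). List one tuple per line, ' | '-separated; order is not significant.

Stepwise |·|:
  S → 6
  σ[z='q'](S) → 0
  R → 6
  π[y,g](R) → 6
  ρ[z/y](π[y,g](R)) → 6
  ρ[c/g](ρ[z/y](π[y,g](R))) → 6
  π[z,c](ρ[c/g](ρ[z/y](π[y,g](R)))) → 6
  (σ[z='q'](S) ∪ π[z,c](ρ[c/g](ρ[z/y](π[y,g](R))))) → 6
  π[c]((σ[z='q'](S) ∪ π[z,c](ρ[c/g](ρ[z/y](π[y,g](R)))))) → 6
  σ[c<3](π[c]((σ[z='q'](S) ∪ π[z,c](ρ[c/g](ρ[z/y](π[y,g](R))))))) → 2

== RESULT ==
c
2
2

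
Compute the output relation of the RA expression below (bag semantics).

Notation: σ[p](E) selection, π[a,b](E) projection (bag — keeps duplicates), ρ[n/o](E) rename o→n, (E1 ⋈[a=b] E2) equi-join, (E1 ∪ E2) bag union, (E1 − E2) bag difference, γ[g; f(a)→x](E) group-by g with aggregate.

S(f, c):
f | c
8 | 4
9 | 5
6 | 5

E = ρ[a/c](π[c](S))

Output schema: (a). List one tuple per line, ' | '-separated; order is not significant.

Stepwise |·|:
  S → 3
  π[c](S) → 3
  ρ[a/c](π[c](S)) → 3

== RESULT ==
a
4
5
5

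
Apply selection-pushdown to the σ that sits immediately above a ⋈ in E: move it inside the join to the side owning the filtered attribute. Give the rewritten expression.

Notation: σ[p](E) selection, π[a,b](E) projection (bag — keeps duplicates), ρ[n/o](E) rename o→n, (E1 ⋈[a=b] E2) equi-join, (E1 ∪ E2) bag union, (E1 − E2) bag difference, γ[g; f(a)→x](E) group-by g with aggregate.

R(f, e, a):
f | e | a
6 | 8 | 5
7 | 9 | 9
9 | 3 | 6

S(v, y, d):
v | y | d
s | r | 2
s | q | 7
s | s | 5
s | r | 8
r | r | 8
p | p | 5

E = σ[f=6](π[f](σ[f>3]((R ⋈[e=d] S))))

σ filters on f, owned by the left side.
E' = σ[f=6](π[f]((σ[f>3](R) ⋈[e=d] S)))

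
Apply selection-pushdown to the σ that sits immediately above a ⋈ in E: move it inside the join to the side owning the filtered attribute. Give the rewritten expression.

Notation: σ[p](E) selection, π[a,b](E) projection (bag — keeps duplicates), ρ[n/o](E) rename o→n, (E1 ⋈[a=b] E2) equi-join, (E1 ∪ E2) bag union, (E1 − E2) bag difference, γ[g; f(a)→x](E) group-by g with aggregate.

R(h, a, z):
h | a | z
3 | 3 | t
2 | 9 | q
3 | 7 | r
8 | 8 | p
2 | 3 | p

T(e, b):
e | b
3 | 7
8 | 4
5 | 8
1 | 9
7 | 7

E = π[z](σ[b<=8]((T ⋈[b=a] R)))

σ filters on b, owned by the left side.
E' = π[z]((σ[b<=8](T) ⋈[b=a] R))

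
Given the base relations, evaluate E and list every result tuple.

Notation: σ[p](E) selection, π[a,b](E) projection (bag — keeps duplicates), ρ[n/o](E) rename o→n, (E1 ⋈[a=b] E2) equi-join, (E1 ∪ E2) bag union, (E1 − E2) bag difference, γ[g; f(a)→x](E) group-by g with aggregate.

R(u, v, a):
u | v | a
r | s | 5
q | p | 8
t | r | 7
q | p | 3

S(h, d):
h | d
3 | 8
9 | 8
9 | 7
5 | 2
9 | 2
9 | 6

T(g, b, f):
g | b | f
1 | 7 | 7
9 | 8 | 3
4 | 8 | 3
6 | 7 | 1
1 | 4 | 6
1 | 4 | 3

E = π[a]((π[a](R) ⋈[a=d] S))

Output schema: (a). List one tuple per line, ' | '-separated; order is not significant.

Per-node cardinality:
  R → 4
  π[a](R) → 4
  S → 6
  (π[a](R) ⋈[a=d] S) → 3
  π[a]((π[a](R) ⋈[a=d] S)) → 3

== RESULT ==
a
7
8
8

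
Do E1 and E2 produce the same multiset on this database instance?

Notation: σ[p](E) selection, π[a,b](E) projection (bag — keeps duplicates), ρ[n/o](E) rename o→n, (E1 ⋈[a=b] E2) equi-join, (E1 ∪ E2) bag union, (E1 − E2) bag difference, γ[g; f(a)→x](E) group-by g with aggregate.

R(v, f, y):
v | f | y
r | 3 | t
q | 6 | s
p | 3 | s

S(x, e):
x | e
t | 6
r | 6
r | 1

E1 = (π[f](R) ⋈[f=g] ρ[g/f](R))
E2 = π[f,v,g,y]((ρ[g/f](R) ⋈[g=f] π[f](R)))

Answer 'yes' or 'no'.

E1 per-node cardinality:
  R → 3
  π[f](R) → 3
  R → 3
  ρ[g/f](R) → 3
  (π[f](R) ⋈[f=g] ρ[g/f](R)) → 5
E2 per-node cardinality:
  R → 3
  ρ[g/f](R) → 3
  R → 3
  π[f](R) → 3
  (ρ[g/f](R) ⋈[g=f] π[f](R)) → 5
  π[f,v,g,y]((ρ[g/f](R) ⋈[g=f] π[f](R))) → 5

E1 and E2 produce the same multiset:
f | v | g | y
3 | p | 3 | s
3 | p | 3 | s
3 | r | 3 | t
3 | r | 3 | t
6 | q | 6 | s

yes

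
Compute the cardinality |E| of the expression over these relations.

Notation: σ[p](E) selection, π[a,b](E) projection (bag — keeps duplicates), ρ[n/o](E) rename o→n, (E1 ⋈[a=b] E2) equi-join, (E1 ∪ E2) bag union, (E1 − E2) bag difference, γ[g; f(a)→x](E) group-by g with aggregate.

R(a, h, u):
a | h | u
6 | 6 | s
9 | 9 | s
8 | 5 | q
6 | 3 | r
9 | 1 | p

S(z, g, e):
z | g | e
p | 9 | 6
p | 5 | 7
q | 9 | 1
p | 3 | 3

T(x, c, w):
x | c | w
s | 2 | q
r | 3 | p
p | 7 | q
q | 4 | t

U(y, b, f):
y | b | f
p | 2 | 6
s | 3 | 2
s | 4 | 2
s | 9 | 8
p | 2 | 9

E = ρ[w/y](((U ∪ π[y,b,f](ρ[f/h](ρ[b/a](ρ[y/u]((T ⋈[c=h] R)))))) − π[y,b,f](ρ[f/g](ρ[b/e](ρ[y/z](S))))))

Row counts bottom-up:
  U → 5
  T → 4
  R → 5
  (T ⋈[c=h] R) → 1
  ρ[y/u]((T ⋈[c=h] R)) → 1
  ρ[b/a](ρ[y/u]((T ⋈[c=h] R))) → 1
  ρ[f/h](ρ[b/a](ρ[y/u]((T ⋈[c=h] R)))) → 1
  π[y,b,f](ρ[f/h](ρ[b/a](ρ[y/u]((T ⋈[c=h] R))))) → 1
  (U ∪ π[y,b,f](ρ[f/h](ρ[b/a](ρ[y/u]((T ⋈[c=h] R)))))) → 6
  S → 4
  ρ[y/z](S) → 4
  ρ[b/e](ρ[y/z](S)) → 4
  ρ[f/g](ρ[b/e](ρ[y/z](S))) → 4
  π[y,b,f](ρ[f/g](ρ[b/e](ρ[y/z](S)))) → 4
  ((U ∪ π[y,b,f](ρ[f/h](ρ[b/a](ρ[y/u]((T ⋈[c=h] R)))))) − π[y,b,f](ρ[f/g](ρ[b/e](ρ[y/z](S))))) → 6
  ρ[w/y](((U ∪ π[y,b,f](ρ[f/h](ρ[b/a](ρ[y/u]((T ⋈[c=h] R)))))) − π[y,b,f](ρ[f/g](ρ[b/e](ρ[y/z](S)))))) → 6

|E| = 6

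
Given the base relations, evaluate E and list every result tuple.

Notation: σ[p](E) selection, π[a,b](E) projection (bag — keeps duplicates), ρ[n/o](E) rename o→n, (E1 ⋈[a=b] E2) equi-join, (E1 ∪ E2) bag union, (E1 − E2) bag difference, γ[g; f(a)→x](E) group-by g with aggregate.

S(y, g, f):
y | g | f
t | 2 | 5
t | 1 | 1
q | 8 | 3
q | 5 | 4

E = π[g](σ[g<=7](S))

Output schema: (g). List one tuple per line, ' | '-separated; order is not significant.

Subexpression sizes:
  S → 4
  σ[g<=7](S) → 3
  π[g](σ[g<=7](S)) → 3

== RESULT ==
g
1
2
5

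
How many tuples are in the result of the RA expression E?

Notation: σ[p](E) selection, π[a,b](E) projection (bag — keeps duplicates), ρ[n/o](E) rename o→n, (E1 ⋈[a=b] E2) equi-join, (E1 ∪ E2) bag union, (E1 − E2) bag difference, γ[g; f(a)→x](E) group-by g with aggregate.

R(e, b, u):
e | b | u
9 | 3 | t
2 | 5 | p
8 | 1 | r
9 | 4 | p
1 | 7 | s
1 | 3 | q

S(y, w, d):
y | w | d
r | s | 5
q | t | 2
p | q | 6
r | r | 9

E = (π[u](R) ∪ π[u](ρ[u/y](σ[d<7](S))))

Stepwise |·|:
  R → 6
  π[u](R) → 6
  S → 4
  σ[d<7](S) → 3
  ρ[u/y](σ[d<7](S)) → 3
  π[u](ρ[u/y](σ[d<7](S))) → 3
  (π[u](R) ∪ π[u](ρ[u/y](σ[d<7](S)))) → 9

|E| = 9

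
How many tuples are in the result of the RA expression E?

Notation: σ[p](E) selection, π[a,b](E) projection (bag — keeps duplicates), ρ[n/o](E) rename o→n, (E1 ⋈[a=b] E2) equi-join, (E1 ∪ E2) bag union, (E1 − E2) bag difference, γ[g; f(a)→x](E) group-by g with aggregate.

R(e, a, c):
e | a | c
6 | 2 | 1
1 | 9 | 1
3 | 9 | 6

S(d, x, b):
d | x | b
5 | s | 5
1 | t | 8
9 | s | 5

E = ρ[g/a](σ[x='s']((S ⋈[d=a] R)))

Row counts bottom-up:
  S → 3
  R → 3
  (S ⋈[d=a] R) → 2
  σ[x='s']((S ⋈[d=a] R)) → 2
  ρ[g/a](σ[x='s']((S ⋈[d=a] R))) → 2

|E| = 2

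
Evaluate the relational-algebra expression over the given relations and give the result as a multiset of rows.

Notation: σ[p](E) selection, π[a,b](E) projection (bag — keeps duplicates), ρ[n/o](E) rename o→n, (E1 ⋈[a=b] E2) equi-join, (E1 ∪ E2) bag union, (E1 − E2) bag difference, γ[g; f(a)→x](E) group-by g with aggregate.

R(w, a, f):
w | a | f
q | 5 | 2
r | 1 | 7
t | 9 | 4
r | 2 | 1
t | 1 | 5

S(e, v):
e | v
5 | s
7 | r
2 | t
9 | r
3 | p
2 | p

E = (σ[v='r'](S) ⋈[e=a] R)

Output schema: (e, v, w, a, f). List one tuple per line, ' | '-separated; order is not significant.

Per-node cardinality:
  S → 6
  σ[v='r'](S) → 2
  R → 5
  (σ[v='r'](S) ⋈[e=a] R) → 1

== RESULT ==
e | v | w | a | f
9 | r | t | 9 | 4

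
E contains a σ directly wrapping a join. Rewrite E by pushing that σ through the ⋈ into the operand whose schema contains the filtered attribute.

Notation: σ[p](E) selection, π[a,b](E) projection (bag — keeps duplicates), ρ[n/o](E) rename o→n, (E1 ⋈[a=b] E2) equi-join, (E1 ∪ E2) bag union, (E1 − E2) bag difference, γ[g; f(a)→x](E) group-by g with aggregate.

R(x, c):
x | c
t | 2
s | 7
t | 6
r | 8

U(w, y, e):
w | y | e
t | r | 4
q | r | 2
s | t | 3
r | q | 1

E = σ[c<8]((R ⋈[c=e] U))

σ filters on c, owned by the left side.
E' = (σ[c<8](R) ⋈[c=e] U)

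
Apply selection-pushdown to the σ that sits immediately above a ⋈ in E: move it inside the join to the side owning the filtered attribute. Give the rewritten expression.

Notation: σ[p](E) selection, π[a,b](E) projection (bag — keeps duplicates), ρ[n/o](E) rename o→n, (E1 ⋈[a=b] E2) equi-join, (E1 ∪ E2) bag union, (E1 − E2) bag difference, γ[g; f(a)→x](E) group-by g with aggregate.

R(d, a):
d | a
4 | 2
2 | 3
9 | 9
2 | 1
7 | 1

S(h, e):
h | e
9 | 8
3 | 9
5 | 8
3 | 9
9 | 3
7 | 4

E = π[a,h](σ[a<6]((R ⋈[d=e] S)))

σ filters on a, owned by the left side.
E' = π[a,h]((σ[a<6](R) ⋈[d=e] S))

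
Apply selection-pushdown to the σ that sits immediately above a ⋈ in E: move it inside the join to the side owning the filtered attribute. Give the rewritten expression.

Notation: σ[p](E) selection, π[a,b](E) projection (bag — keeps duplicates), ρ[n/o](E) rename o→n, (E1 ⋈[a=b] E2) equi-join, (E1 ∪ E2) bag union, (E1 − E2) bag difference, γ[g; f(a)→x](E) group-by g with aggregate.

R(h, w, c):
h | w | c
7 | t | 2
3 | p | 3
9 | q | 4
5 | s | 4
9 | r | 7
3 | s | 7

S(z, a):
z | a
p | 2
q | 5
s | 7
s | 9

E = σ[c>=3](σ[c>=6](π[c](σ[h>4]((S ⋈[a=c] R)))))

σ filters on h, owned by the right side.
E' = σ[c>=3](σ[c>=6](π[c]((S ⋈[a=c] σ[h>4](R)))))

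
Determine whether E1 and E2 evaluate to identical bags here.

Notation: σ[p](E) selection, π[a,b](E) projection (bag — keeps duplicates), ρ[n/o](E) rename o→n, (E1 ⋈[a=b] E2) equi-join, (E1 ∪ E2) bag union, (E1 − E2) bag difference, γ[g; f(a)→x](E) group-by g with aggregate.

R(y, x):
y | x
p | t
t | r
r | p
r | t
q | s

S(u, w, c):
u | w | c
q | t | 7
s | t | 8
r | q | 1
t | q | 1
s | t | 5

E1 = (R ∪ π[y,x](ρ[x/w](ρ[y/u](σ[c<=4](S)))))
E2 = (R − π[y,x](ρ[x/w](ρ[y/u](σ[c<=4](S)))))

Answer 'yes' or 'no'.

E1 per-node cardinality:
  R → 5
  S → 5
  σ[c<=4](S) → 2
  ρ[y/u](σ[c<=4](S)) → 2
  ρ[x/w](ρ[y/u](σ[c<=4](S))) → 2
  π[y,x](ρ[x/w](ρ[y/u](σ[c<=4](S)))) → 2
  (R ∪ π[y,x](ρ[x/w](ρ[y/u](σ[c<=4](S))))) → 7
E2 per-node cardinality:
  R → 5
  S → 5
  σ[c<=4](S) → 2
  ρ[y/u](σ[c<=4](S)) → 2
  ρ[x/w](ρ[y/u](σ[c<=4](S))) → 2
  π[y,x](ρ[x/w](ρ[y/u](σ[c<=4](S)))) → 2
  (R − π[y,x](ρ[x/w](ρ[y/u](σ[c<=4](S))))) → 5

E1 result:
y | x
p | t
q | s
r | p
r | q
r | t
t | q
t | r
E2 result:
y | x
p | t
q | s
r | p
r | t
t | r
Witness: ('t', 'q') appears 1× in E1 but 0× in E2.

no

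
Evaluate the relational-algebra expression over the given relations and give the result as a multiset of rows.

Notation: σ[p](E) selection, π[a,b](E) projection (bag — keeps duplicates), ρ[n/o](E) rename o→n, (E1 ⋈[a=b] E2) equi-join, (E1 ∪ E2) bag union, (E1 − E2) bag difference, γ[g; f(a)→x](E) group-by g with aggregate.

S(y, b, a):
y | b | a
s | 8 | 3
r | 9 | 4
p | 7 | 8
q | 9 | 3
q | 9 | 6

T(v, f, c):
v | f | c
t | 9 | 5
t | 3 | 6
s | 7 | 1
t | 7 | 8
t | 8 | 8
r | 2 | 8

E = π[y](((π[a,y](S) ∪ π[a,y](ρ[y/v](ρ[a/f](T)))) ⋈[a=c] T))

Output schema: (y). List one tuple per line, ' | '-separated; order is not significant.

Subexpression sizes:
  S → 5
  π[a,y](S) → 5
  T → 6
  ρ[a/f](T) → 6
  ρ[y/v](ρ[a/f](T)) → 6
  π[a,y](ρ[y/v](ρ[a/f](T))) → 6
  (π[a,y](S) ∪ π[a,y](ρ[y/v](ρ[a/f](T)))) → 11
  T → 6
  ((π[a,y](S) ∪ π[a,y](ρ[y/v](ρ[a/f](T)))) ⋈[a=c] T) → 7
  π[y](((π[a,y](S) ∪ π[a,y](ρ[y/v](ρ[a/f](T)))) ⋈[a=c] T)) → 7

== RESULT ==
y
p
p
p
q
t
t
t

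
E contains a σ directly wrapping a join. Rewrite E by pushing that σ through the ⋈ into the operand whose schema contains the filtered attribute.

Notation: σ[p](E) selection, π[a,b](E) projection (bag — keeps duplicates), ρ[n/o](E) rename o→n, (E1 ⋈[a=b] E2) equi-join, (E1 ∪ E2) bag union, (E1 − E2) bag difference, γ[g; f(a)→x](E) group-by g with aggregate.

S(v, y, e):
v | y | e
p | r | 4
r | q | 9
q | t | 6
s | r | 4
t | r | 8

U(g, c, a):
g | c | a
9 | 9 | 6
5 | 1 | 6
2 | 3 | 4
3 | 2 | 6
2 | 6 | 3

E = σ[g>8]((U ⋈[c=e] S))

σ filters on g, owned by the left side.
E' = (σ[g>8](U) ⋈[c=e] S)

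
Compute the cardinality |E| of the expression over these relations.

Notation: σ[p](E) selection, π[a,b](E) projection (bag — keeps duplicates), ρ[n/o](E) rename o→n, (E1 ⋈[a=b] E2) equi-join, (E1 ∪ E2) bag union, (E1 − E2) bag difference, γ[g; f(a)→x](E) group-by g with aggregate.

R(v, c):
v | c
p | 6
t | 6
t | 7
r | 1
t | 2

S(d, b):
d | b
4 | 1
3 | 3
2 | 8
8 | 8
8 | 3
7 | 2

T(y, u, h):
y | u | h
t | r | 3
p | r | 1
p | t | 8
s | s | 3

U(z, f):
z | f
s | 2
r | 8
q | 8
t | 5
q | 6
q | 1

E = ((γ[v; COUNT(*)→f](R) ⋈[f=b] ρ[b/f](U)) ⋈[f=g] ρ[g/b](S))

Subexpression sizes:
  R → 5
  γ[v; COUNT(*)→f](R) → 3
  U → 6
  ρ[b/f](U) → 6
  (γ[v; COUNT(*)→f](R) ⋈[f=b] ρ[b/f](U)) → 2
  S → 6
  ρ[g/b](S) → 6
  ((γ[v; COUNT(*)→f](R) ⋈[f=b] ρ[b/f](U)) ⋈[f=g] ρ[g/b](S)) → 2

|E| = 2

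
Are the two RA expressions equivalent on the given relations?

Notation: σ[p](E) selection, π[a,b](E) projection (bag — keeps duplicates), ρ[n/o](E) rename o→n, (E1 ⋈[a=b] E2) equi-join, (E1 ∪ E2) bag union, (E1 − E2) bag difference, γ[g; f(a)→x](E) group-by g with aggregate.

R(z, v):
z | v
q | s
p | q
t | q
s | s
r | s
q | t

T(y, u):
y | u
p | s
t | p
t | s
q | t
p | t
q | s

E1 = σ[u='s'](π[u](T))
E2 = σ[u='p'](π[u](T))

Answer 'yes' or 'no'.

E1 row counts bottom-up:
  T → 6
  π[u](T) → 6
  σ[u='s'](π[u](T)) → 3
E2 row counts bottom-up:
  T → 6
  π[u](T) → 6
  σ[u='p'](π[u](T)) → 1

E1 result:
u
s
s
s
E2 result:
u
p
Witness: ('p',) appears 0× in E1 but 1× in E2.

no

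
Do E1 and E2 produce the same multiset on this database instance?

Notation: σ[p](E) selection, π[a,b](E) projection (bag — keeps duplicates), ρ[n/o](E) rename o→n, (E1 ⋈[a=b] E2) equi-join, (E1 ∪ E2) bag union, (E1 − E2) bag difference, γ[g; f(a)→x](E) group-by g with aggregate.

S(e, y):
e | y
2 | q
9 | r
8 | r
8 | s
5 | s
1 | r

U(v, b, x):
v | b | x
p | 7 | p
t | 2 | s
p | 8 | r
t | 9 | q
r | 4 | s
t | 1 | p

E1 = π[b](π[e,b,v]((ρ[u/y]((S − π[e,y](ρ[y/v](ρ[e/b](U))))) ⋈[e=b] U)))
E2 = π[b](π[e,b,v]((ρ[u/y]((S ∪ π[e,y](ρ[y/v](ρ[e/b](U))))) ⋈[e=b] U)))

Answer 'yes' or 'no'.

E1 stepwise |·|:
  S → 6
  U → 6
  ρ[e/b](U) → 6
  ρ[y/v](ρ[e/b](U)) → 6
  π[e,y](ρ[y/v](ρ[e/b](U))) → 6
  (S − π[e,y](ρ[y/v](ρ[e/b](U)))) → 6
  ρ[u/y]((S − π[e,y](ρ[y/v](ρ[e/b](U))))) → 6
  U → 6
  (ρ[u/y]((S − π[e,y](ρ[y/v](ρ[e/b](U))))) ⋈[e=b] U) → 5
  π[e,b,v]((ρ[u/y]((S − π[e,y](ρ[y/v](ρ[e/b](U))))) ⋈[e=b] U)) → 5
  π[b](π[e,b,v]((ρ[u/y]((S − π[e,y](ρ[y/v](ρ[e/b](U))))) ⋈[e=b] U))) → 5
E2 stepwise |·|:
  S → 6
  U → 6
  ρ[e/b](U) → 6
  ρ[y/v](ρ[e/b](U)) → 6
  π[e,y](ρ[y/v](ρ[e/b](U))) → 6
  (S ∪ π[e,y](ρ[y/v](ρ[e/b](U)))) → 12
  ρ[u/y]((S ∪ π[e,y](ρ[y/v](ρ[e/b](U))))) → 12
  U → 6
  (ρ[u/y]((S ∪ π[e,y](ρ[y/v](ρ[e/b](U))))) ⋈[e=b] U) → 11
  π[e,b,v]((ρ[u/y]((S ∪ π[e,y](ρ[y/v](ρ[e/b](U))))) ⋈[e=b] U)) → 11
  π[b](π[e,b,v]((ρ[u/y]((S ∪ π[e,y](ρ[y/v](ρ[e/b](U))))) ⋈[e=b] U))) → 11

E1 result:
b
1
2
8
8
9
E2 result:
b
1
1
2
2
4
7
8
8
8
9
9
Witness: (2,) appears 1× in E1 but 2× in E2.

no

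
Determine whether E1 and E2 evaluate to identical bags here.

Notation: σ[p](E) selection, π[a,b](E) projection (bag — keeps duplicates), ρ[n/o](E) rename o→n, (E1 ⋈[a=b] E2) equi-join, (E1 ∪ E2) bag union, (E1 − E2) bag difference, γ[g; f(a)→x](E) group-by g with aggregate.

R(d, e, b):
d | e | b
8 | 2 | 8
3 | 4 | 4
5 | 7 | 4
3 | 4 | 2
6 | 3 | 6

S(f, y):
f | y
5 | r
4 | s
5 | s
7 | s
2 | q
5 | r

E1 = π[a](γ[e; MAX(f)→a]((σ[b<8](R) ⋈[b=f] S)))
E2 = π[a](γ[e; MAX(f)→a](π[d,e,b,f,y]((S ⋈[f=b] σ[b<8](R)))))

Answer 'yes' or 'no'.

E1 subexpression sizes:
  R → 5
  σ[b<8](R) → 4
  S → 6
  (σ[b<8](R) ⋈[b=f] S) → 3
  γ[e; MAX(f)→a]((σ[b<8](R) ⋈[b=f] S)) → 2
  π[a](γ[e; MAX(f)→a]((σ[b<8](R) ⋈[b=f] S))) → 2
E2 subexpression sizes:
  S → 6
  R → 5
  σ[b<8](R) → 4
  (S ⋈[f=b] σ[b<8](R)) → 3
  π[d,e,b,f,y]((S ⋈[f=b] σ[b<8](R))) → 3
  γ[e; MAX(f)→a](π[d,e,b,f,y]((S ⋈[f=b] σ[b<8](R)))) → 2
  π[a](γ[e; MAX(f)→a](π[d,e,b,f,y]((S ⋈[f=b] σ[b<8](R))))) → 2

E1 and E2 produce the same multiset:
a
4
4

yes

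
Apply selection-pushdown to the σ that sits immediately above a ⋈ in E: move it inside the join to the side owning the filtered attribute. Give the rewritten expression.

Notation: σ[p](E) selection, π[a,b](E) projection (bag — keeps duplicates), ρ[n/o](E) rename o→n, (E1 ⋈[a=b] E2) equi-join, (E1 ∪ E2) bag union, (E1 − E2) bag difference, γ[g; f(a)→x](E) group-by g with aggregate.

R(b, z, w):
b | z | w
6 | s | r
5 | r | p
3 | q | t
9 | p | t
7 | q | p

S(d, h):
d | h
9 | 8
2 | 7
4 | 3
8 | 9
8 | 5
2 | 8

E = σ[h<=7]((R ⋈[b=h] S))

σ filters on h, owned by the right side.
E' = (R ⋈[b=h] σ[h<=7](S))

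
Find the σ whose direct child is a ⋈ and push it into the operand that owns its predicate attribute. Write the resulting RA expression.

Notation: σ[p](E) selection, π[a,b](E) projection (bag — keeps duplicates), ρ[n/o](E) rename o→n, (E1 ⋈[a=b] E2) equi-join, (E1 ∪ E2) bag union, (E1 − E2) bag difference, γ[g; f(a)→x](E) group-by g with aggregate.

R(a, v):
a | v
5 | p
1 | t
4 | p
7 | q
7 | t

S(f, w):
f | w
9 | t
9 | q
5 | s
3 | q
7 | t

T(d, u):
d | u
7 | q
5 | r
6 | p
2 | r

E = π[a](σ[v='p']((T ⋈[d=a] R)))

σ filters on v, owned by the right side.
E' = π[a]((T ⋈[d=a] σ[v='p'](R)))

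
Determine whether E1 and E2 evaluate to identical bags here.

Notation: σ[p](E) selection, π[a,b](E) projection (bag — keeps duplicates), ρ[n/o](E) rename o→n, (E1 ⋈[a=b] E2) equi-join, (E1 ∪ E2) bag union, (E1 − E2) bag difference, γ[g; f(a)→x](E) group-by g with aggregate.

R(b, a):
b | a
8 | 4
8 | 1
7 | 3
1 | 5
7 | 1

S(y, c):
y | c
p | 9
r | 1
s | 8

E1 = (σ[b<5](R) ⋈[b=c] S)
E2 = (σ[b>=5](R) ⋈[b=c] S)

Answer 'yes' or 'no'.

E1 stepwise |·|:
  R → 5
  σ[b<5](R) → 1
  S → 3
  (σ[b<5](R) ⋈[b=c] S) → 1
E2 stepwise |·|:
  R → 5
  σ[b>=5](R) → 4
  S → 3
  (σ[b>=5](R) ⋈[b=c] S) → 2

E1 result:
b | a | y | c
1 | 5 | r | 1
E2 result:
b | a | y | c
8 | 1 | s | 8
8 | 4 | s | 8
Witness: (8, 1, 's', 8) appears 0× in E1 but 1× in E2.

no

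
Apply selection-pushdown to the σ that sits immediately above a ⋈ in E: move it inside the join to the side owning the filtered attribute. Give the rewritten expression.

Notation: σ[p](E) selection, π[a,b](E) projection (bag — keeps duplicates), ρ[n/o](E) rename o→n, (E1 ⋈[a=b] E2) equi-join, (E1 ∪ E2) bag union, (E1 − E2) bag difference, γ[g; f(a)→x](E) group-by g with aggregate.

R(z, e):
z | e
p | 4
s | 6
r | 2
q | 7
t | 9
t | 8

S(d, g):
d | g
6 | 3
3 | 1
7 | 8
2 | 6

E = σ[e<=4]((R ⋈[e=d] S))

σ filters on e, owned by the left side.
E' = (σ[e<=4](R) ⋈[e=d] S)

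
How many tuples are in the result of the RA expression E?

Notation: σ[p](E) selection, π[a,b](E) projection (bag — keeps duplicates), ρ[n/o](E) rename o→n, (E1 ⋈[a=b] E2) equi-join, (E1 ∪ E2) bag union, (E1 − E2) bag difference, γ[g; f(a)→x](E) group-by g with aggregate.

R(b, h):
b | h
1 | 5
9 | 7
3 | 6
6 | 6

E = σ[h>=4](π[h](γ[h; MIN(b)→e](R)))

Row counts bottom-up:
  R → 4
  γ[h; MIN(b)→e](R) → 3
  π[h](γ[h; MIN(b)→e](R)) → 3
  σ[h>=4](π[h](γ[h; MIN(b)→e](R))) → 3

|E| = 3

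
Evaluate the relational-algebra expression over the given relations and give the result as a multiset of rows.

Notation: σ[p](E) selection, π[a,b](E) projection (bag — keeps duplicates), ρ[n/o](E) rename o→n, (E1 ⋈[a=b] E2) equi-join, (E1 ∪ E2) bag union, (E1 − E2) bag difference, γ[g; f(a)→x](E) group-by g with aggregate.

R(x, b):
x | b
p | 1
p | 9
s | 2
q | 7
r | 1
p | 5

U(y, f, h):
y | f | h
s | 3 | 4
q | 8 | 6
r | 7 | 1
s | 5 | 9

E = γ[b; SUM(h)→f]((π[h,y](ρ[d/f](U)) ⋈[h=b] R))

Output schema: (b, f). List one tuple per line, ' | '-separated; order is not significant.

Subexpression sizes:
  U → 4
  ρ[d/f](U) → 4
  π[h,y](ρ[d/f](U)) → 4
  R → 6
  (π[h,y](ρ[d/f](U)) ⋈[h=b] R) → 3
  γ[b; SUM(h)→f]((π[h,y](ρ[d/f](U)) ⋈[h=b] R)) → 2

== RESULT ==
b | f
1 | 2
9 | 9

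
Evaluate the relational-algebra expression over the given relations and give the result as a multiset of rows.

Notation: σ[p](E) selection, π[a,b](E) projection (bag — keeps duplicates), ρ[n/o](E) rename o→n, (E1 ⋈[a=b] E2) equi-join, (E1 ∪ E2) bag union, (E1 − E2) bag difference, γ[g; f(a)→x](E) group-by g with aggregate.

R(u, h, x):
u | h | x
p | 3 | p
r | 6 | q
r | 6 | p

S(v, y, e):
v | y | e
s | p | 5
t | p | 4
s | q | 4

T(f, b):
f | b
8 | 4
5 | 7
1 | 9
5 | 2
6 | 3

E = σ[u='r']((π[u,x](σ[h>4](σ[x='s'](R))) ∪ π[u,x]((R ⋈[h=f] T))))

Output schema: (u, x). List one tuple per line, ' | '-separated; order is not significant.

Stepwise |·|:
  R → 3
  σ[x='s'](R) → 0
  σ[h>4](σ[x='s'](R)) → 0
  π[u,x](σ[h>4](σ[x='s'](R))) → 0
  R → 3
  T → 5
  (R ⋈[h=f] T) → 2
  π[u,x]((R ⋈[h=f] T)) → 2
  (π[u,x](σ[h>4](σ[x='s'](R))) ∪ π[u,x]((R ⋈[h=f] T))) → 2
  σ[u='r']((π[u,x](σ[h>4](σ[x='s'](R))) ∪ π[u,x]((R ⋈[h=f] T)))) → 2

== RESULT ==
u | x
r | p
r | q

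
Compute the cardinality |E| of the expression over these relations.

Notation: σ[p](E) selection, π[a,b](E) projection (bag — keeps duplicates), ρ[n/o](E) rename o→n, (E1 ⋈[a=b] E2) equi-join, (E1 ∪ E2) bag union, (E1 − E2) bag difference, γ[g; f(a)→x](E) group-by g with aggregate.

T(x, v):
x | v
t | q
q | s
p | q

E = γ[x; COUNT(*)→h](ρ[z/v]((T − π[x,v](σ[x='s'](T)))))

Subexpression sizes:
  T → 3
  T → 3
  σ[x='s'](T) → 0
  π[x,v](σ[x='s'](T)) → 0
  (T − π[x,v](σ[x='s'](T))) → 3
  ρ[z/v]((T − π[x,v](σ[x='s'](T)))) → 3
  γ[x; COUNT(*)→h](ρ[z/v]((T − π[x,v](σ[x='s'](T))))) → 3

|E| = 3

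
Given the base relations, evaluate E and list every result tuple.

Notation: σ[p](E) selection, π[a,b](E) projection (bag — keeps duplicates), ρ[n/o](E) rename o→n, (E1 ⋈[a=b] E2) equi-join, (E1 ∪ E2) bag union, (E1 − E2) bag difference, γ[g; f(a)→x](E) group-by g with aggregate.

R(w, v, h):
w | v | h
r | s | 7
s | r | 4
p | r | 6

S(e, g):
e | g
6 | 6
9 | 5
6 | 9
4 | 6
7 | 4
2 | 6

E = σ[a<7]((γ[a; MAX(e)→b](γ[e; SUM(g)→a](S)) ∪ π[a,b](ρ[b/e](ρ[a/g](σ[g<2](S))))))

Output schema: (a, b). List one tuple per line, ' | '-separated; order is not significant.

Stepwise |·|:
  S → 6
  γ[e; SUM(g)→a](S) → 5
  γ[a; MAX(e)→b](γ[e; SUM(g)→a](S)) → 4
  S → 6
  σ[g<2](S) → 0
  ρ[a/g](σ[g<2](S)) → 0
  ρ[b/e](ρ[a/g](σ[g<2](S))) → 0
  π[a,b](ρ[b/e](ρ[a/g](σ[g<2](S)))) → 0
  (γ[a; MAX(e)→b](γ[e; SUM(g)→a](S)) ∪ π[a,b](ρ[b/e](ρ[a/g](σ[g<2](S))))) → 4
  σ[a<7]((γ[a; MAX(e)→b](γ[e; SUM(g)→a](S)) ∪ π[a,b](ρ[b/e](ρ[a/g](σ[g<2](S)))))) → 3

== RESULT ==
a | b
4 | 7
5 | 9
6 | 4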